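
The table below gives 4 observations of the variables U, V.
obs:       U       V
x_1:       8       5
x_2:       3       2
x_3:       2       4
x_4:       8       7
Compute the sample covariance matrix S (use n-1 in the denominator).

Step 1 — column means:
  mean(U) = (8 + 3 + 2 + 8) / 4 = 21/4 = 5.25
  mean(V) = (5 + 2 + 4 + 7) / 4 = 18/4 = 4.5

Step 2 — sample covariance S[i,j] = (1/(n-1)) · Σ_k (x_{k,i} - mean_i) · (x_{k,j} - mean_j), with n-1 = 3.
  S[U,U] = ((2.75)·(2.75) + (-2.25)·(-2.25) + (-3.25)·(-3.25) + (2.75)·(2.75)) / 3 = 30.75/3 = 10.25
  S[U,V] = ((2.75)·(0.5) + (-2.25)·(-2.5) + (-3.25)·(-0.5) + (2.75)·(2.5)) / 3 = 15.5/3 = 5.1667
  S[V,V] = ((0.5)·(0.5) + (-2.5)·(-2.5) + (-0.5)·(-0.5) + (2.5)·(2.5)) / 3 = 13/3 = 4.3333

S is symmetric (S[j,i] = S[i,j]). Assembling:

S = [[10.25, 5.1667],
 [5.1667, 4.3333]]


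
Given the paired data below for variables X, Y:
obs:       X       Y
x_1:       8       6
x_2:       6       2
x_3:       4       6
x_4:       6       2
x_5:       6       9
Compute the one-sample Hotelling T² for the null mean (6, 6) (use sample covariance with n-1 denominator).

Step 1 — sample mean vector:
  mean(X) = (8 + 6 + 4 + 6 + 6) / 5 = 30/5 = 6
  mean(Y) = (6 + 2 + 6 + 2 + 9) / 5 = 25/5 = 5
  x̄ = (6, 5),  deviation x̄ - mu_0 = (6, 5) - (6, 6) = (0, -1).

Step 2 — sample covariance matrix, S[i,j] = (1/(n-1)) · Σ_k (x_{k,i} - mean_i) · (x_{k,j} - mean_j), divisor n-1 = 4:
  S[X,X] = ((2)·(2) + (0)·(0) + (-2)·(-2) + (0)·(0) + (0)·(0)) / 4 = 8/4 = 2
  S[X,Y] = ((2)·(1) + (0)·(-3) + (-2)·(1) + (0)·(-3) + (0)·(4)) / 4 = 0/4 = 0
  S[Y,Y] = ((1)·(1) + (-3)·(-3) + (1)·(1) + (-3)·(-3) + (4)·(4)) / 4 = 36/4 = 9
  S = [[2, 0],
 [0, 9]].

Step 3 — invert S. det(S) = 2·9 - (0)² = 18.
  S^{-1} = (1/det) · [[d, -b], [-b, a]] = [[0.5, 0],
 [0, 0.1111]].

Step 4 — quadratic form (x̄ - mu_0)^T · S^{-1} · (x̄ - mu_0):
  S^{-1} · (x̄ - mu_0) = (0, -0.1111),
  (x̄ - mu_0)^T · [...] = (0)·(0) + (-1)·(-0.1111) = 0.1111.

Step 5 — scale by n: T² = 5 · 0.1111 = 0.5556.

T² ≈ 0.5556


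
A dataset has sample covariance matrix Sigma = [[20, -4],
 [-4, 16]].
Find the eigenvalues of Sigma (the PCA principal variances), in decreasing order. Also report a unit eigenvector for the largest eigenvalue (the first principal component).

Step 1 — characteristic polynomial of 2×2 Sigma:
  det(Sigma - λI) = λ² - trace · λ + det = 0.
  trace = 20 + 16 = 36, det = 20·16 - (-4)² = 304.
Step 2 — discriminant:
  Δ = trace² - 4·det = 1296 - 1216 = 80.
Step 3 — eigenvalues:
  λ = (trace ± √Δ)/2 = (36 ± 8.9443)/2,
  λ_1 = 22.4721,  λ_2 = 13.5279.

Step 4 — unit eigenvector for λ_1: solve (Sigma - λ_1 I)v = 0. First row:
  (20 - 22.4721)·v_x + (-4)·v_y = 0, i.e. (-2.4721)·v_x + (-4)·v_y = 0,
  so v ∝ (b, λ_1 - a) = (-4, 2.4721); multiply by -1 so the first entry is positive: u = (4, -2.4721).
  ||u|| = √((4)² + (-2.4721)²) = √(22.1115) ≈ 4.7023,
  v_1 = u/||u|| ≈ (0.8507, -0.5257) (||v_1|| = 1).

λ_1 = 22.4721,  λ_2 = 13.5279;  v_1 ≈ (0.8507, -0.5257)


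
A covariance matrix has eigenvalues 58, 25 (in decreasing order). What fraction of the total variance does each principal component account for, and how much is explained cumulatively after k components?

Step 1 — total variance = trace(Sigma) = Σ λ_i = 58 + 25 = 83.

Step 2 — fraction explained by component i = λ_i / Σ λ:
  PC1: 58/83 = 0.6988
  PC2: 25/83 = 0.3012

Step 3 — cumulative fraction after k components = (λ_1 + ... + λ_k) / Σ λ:
  k = 1: 58/83 = 0.6988
  k = 2: (58 + 25)/83 = 83/83 = 1

Summary (fraction, with percent):

explained: PC1 0.6988 (69.88%), PC2 0.3012 (30.12%);  cumulative: 0.6988, 1


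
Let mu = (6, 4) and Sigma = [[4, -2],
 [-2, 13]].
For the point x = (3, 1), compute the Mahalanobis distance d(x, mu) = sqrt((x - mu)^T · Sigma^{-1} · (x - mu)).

Step 1 — centre the observation: (x - mu) = (-3, -3).

Step 2 — invert Sigma. det(Sigma) = 4·13 - (-2)² = 48.
  Sigma^{-1} = (1/det) · [[d, -b], [-b, a]] = [[0.2708, 0.0417],
 [0.0417, 0.0833]].

Step 3 — form the quadratic (x - mu)^T · Sigma^{-1} · (x - mu):
  Sigma^{-1} · (x - mu) = (-0.9375, -0.375).
  (x - mu)^T · [Sigma^{-1} · (x - mu)] = (-3)·(-0.9375) + (-3)·(-0.375) = 3.9375.

Step 4 — take square root: d = √(3.9375) ≈ 1.9843.

d(x, mu) = √(3.9375) ≈ 1.9843


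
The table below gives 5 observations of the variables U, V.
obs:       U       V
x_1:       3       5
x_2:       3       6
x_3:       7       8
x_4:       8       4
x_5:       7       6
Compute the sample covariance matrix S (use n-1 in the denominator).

Step 1 — column means:
  mean(U) = (3 + 3 + 7 + 8 + 7) / 5 = 28/5 = 5.6
  mean(V) = (5 + 6 + 8 + 4 + 6) / 5 = 29/5 = 5.8

Step 2 — sample covariance S[i,j] = (1/(n-1)) · Σ_k (x_{k,i} - mean_i) · (x_{k,j} - mean_j), with n-1 = 4.
  S[U,U] = ((-2.6)·(-2.6) + (-2.6)·(-2.6) + (1.4)·(1.4) + (2.4)·(2.4) + (1.4)·(1.4)) / 4 = 23.2/4 = 5.8
  S[U,V] = ((-2.6)·(-0.8) + (-2.6)·(0.2) + (1.4)·(2.2) + (2.4)·(-1.8) + (1.4)·(0.2)) / 4 = 0.6/4 = 0.15
  S[V,V] = ((-0.8)·(-0.8) + (0.2)·(0.2) + (2.2)·(2.2) + (-1.8)·(-1.8) + (0.2)·(0.2)) / 4 = 8.8/4 = 2.2

S is symmetric (S[j,i] = S[i,j]). Assembling:

S = [[5.8, 0.15],
 [0.15, 2.2]]


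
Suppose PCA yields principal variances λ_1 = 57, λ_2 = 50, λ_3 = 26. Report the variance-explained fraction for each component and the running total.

Step 1 — total variance = trace(Sigma) = Σ λ_i = 57 + 50 + 26 = 133.

Step 2 — fraction explained by component i = λ_i / Σ λ:
  PC1: 57/133 = 0.4286
  PC2: 50/133 = 0.3759
  PC3: 26/133 = 0.1955

Step 3 — cumulative fraction after k components = (λ_1 + ... + λ_k) / Σ λ:
  k = 1: 57/133 = 0.4286
  k = 2: (57 + 50)/133 = 107/133 = 0.8045
  k = 3: (57 + 50 + 26)/133 = 133/133 = 1

Summary (fraction, with percent):

explained: PC1 0.4286 (42.86%), PC2 0.3759 (37.59%), PC3 0.1955 (19.55%);  cumulative: 0.4286, 0.8045, 1


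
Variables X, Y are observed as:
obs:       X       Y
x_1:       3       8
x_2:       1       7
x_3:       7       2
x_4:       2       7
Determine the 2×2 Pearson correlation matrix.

Step 1 — column means:
  mean(X) = (3 + 1 + 7 + 2) / 4 = 13/4 = 3.25
  mean(Y) = (8 + 7 + 2 + 7) / 4 = 24/4 = 6

Step 2 — sample variances and covariances s[i,j] = (1/(n-1)) · Σ_k (x_{k,i} - mean_i) · (x_{k,j} - mean_j), with n-1 = 3:
  s[X,X] = ((-0.25)·(-0.25) + (-2.25)·(-2.25) + (3.75)·(3.75) + (-1.25)·(-1.25)) / 3 = 20.75/3 = 6.9167
  s[X,Y] = ((-0.25)·(2) + (-2.25)·(1) + (3.75)·(-4) + (-1.25)·(1)) / 3 = -19/3 = -6.3333
  s[Y,Y] = ((2)·(2) + (1)·(1) + (-4)·(-4) + (1)·(1)) / 3 = 22/3 = 7.3333
  Sample standard deviations s_i = √(s[i,i]):
  s(X) = √(6.9167) = 2.63
  s(Y) = √(7.3333) = 2.708

Step 3 — r_{ij} = s_{ij} / (s_i · s_j):
  r[X,X] = 1 (diagonal).
  r[X,Y] = -6.3333 / (2.63 · 2.708) = -6.3333 / 7.122 = -0.8893
  r[Y,Y] = 1 (diagonal).

R is symmetric with unit diagonal. Assembling:

R = [[1, -0.8893],
 [-0.8893, 1]]


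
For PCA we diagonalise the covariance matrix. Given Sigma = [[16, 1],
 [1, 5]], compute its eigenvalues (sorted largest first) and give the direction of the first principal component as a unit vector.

Step 1 — characteristic polynomial of 2×2 Sigma:
  det(Sigma - λI) = λ² - trace · λ + det = 0.
  trace = 16 + 5 = 21, det = 16·5 - (1)² = 79.
Step 2 — discriminant:
  Δ = trace² - 4·det = 441 - 316 = 125.
Step 3 — eigenvalues:
  λ = (trace ± √Δ)/2 = (21 ± 11.1803)/2,
  λ_1 = 16.0902,  λ_2 = 4.9098.

Step 4 — unit eigenvector for λ_1: solve (Sigma - λ_1 I)v = 0. First row:
  (16 - 16.0902)·v_x + (1)·v_y = 0, i.e. (-0.0902)·v_x + (1)·v_y = 0,
  so v ∝ (b, λ_1 - a) = (1, 0.0902) = u.
  ||u|| = √((1)² + (0.0902)²) = √(1.0081) ≈ 1.0041,
  v_1 = u/||u|| ≈ (0.996, 0.0898) (||v_1|| = 1).

λ_1 = 16.0902,  λ_2 = 4.9098;  v_1 ≈ (0.996, 0.0898)


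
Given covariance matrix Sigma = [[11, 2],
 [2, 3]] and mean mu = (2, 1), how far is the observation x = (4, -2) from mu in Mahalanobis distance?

Step 1 — centre the observation: (x - mu) = (2, -3).

Step 2 — invert Sigma. det(Sigma) = 11·3 - (2)² = 29.
  Sigma^{-1} = (1/det) · [[d, -b], [-b, a]] = [[0.1034, -0.069],
 [-0.069, 0.3793]].

Step 3 — form the quadratic (x - mu)^T · Sigma^{-1} · (x - mu):
  Sigma^{-1} · (x - mu) = (0.4138, -1.2759).
  (x - mu)^T · [Sigma^{-1} · (x - mu)] = (2)·(0.4138) + (-3)·(-1.2759) = 4.6552.

Step 4 — take square root: d = √(4.6552) ≈ 2.1576.

d(x, mu) = √(4.6552) ≈ 2.1576


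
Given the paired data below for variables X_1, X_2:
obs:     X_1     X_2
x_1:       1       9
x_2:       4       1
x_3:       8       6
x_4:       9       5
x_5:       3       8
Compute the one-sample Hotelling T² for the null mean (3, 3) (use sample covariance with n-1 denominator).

Step 1 — sample mean vector:
  mean(X_1) = (1 + 4 + 8 + 9 + 3) / 5 = 25/5 = 5
  mean(X_2) = (9 + 1 + 6 + 5 + 8) / 5 = 29/5 = 5.8
  x̄ = (5, 5.8),  deviation x̄ - mu_0 = (5, 5.8) - (3, 3) = (2, 2.8).

Step 2 — sample covariance matrix, S[i,j] = (1/(n-1)) · Σ_k (x_{k,i} - mean_i) · (x_{k,j} - mean_j), divisor n-1 = 4:
  S[X_1,X_1] = ((-4)·(-4) + (-1)·(-1) + (3)·(3) + (4)·(4) + (-2)·(-2)) / 4 = 46/4 = 11.5
  S[X_1,X_2] = ((-4)·(3.2) + (-1)·(-4.8) + (3)·(0.2) + (4)·(-0.8) + (-2)·(2.2)) / 4 = -15/4 = -3.75
  S[X_2,X_2] = ((3.2)·(3.2) + (-4.8)·(-4.8) + (0.2)·(0.2) + (-0.8)·(-0.8) + (2.2)·(2.2)) / 4 = 38.8/4 = 9.7
  S = [[11.5, -3.75],
 [-3.75, 9.7]].

Step 3 — invert S. det(S) = 11.5·9.7 - (-3.75)² = 97.4875.
  S^{-1} = (1/det) · [[d, -b], [-b, a]] = [[0.0995, 0.0385],
 [0.0385, 0.118]].

Step 4 — quadratic form (x̄ - mu_0)^T · S^{-1} · (x̄ - mu_0):
  S^{-1} · (x̄ - mu_0) = (0.3067, 0.4072),
  (x̄ - mu_0)^T · [...] = (2)·(0.3067) + (2.8)·(0.4072) = 1.7537.

Step 5 — scale by n: T² = 5 · 1.7537 = 8.7683.

T² ≈ 8.7683


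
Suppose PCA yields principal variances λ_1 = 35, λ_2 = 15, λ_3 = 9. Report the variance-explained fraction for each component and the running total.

Step 1 — total variance = trace(Sigma) = Σ λ_i = 35 + 15 + 9 = 59.

Step 2 — fraction explained by component i = λ_i / Σ λ:
  PC1: 35/59 = 0.5932
  PC2: 15/59 = 0.2542
  PC3: 9/59 = 0.1525

Step 3 — cumulative fraction after k components = (λ_1 + ... + λ_k) / Σ λ:
  k = 1: 35/59 = 0.5932
  k = 2: (35 + 15)/59 = 50/59 = 0.8475
  k = 3: (35 + 15 + 9)/59 = 59/59 = 1

Summary (fraction, with percent):

explained: PC1 0.5932 (59.32%), PC2 0.2542 (25.42%), PC3 0.1525 (15.25%);  cumulative: 0.5932, 0.8475, 1


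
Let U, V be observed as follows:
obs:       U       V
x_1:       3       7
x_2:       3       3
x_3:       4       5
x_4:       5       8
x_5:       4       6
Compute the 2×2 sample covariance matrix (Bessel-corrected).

Step 1 — column means:
  mean(U) = (3 + 3 + 4 + 5 + 4) / 5 = 19/5 = 3.8
  mean(V) = (7 + 3 + 5 + 8 + 6) / 5 = 29/5 = 5.8

Step 2 — sample covariance S[i,j] = (1/(n-1)) · Σ_k (x_{k,i} - mean_i) · (x_{k,j} - mean_j), with n-1 = 4.
  S[U,U] = ((-0.8)·(-0.8) + (-0.8)·(-0.8) + (0.2)·(0.2) + (1.2)·(1.2) + (0.2)·(0.2)) / 4 = 2.8/4 = 0.7
  S[U,V] = ((-0.8)·(1.2) + (-0.8)·(-2.8) + (0.2)·(-0.8) + (1.2)·(2.2) + (0.2)·(0.2)) / 4 = 3.8/4 = 0.95
  S[V,V] = ((1.2)·(1.2) + (-2.8)·(-2.8) + (-0.8)·(-0.8) + (2.2)·(2.2) + (0.2)·(0.2)) / 4 = 14.8/4 = 3.7

S is symmetric (S[j,i] = S[i,j]). Assembling:

S = [[0.7, 0.95],
 [0.95, 3.7]]


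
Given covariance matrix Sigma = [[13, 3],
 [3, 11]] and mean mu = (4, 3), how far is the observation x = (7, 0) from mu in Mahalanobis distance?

Step 1 — centre the observation: (x - mu) = (3, -3).

Step 2 — invert Sigma. det(Sigma) = 13·11 - (3)² = 134.
  Sigma^{-1} = (1/det) · [[d, -b], [-b, a]] = [[0.0821, -0.0224],
 [-0.0224, 0.097]].

Step 3 — form the quadratic (x - mu)^T · Sigma^{-1} · (x - mu):
  Sigma^{-1} · (x - mu) = (0.3134, -0.3582).
  (x - mu)^T · [Sigma^{-1} · (x - mu)] = (3)·(0.3134) + (-3)·(-0.3582) = 2.0149.

Step 4 — take square root: d = √(2.0149) ≈ 1.4195.

d(x, mu) = √(2.0149) ≈ 1.4195


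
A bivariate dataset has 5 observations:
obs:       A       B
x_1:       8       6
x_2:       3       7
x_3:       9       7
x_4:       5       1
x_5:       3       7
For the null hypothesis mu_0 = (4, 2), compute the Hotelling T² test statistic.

Step 1 — sample mean vector:
  mean(A) = (8 + 3 + 9 + 5 + 3) / 5 = 28/5 = 5.6
  mean(B) = (6 + 7 + 7 + 1 + 7) / 5 = 28/5 = 5.6
  x̄ = (5.6, 5.6),  deviation x̄ - mu_0 = (5.6, 5.6) - (4, 2) = (1.6, 3.6).

Step 2 — sample covariance matrix, S[i,j] = (1/(n-1)) · Σ_k (x_{k,i} - mean_i) · (x_{k,j} - mean_j), divisor n-1 = 4:
  S[A,A] = ((2.4)·(2.4) + (-2.6)·(-2.6) + (3.4)·(3.4) + (-0.6)·(-0.6) + (-2.6)·(-2.6)) / 4 = 31.2/4 = 7.8
  S[A,B] = ((2.4)·(0.4) + (-2.6)·(1.4) + (3.4)·(1.4) + (-0.6)·(-4.6) + (-2.6)·(1.4)) / 4 = 1.2/4 = 0.3
  S[B,B] = ((0.4)·(0.4) + (1.4)·(1.4) + (1.4)·(1.4) + (-4.6)·(-4.6) + (1.4)·(1.4)) / 4 = 27.2/4 = 6.8
  S = [[7.8, 0.3],
 [0.3, 6.8]].

Step 3 — invert S. det(S) = 7.8·6.8 - (0.3)² = 52.95.
  S^{-1} = (1/det) · [[d, -b], [-b, a]] = [[0.1284, -0.0057],
 [-0.0057, 0.1473]].

Step 4 — quadratic form (x̄ - mu_0)^T · S^{-1} · (x̄ - mu_0):
  S^{-1} · (x̄ - mu_0) = (0.1851, 0.5212),
  (x̄ - mu_0)^T · [...] = (1.6)·(0.1851) + (3.6)·(0.5212) = 2.1726.

Step 5 — scale by n: T² = 5 · 2.1726 = 10.8631.

T² ≈ 10.8631


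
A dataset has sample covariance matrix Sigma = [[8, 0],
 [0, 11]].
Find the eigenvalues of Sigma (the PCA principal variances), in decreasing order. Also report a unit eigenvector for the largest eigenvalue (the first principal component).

Step 1 — characteristic polynomial of 2×2 Sigma:
  det(Sigma - λI) = λ² - trace · λ + det = 0.
  trace = 8 + 11 = 19, det = 8·11 - (0)² = 88.
Step 2 — discriminant:
  Δ = trace² - 4·det = 361 - 352 = 9.
Step 3 — eigenvalues:
  λ = (trace ± √Δ)/2 = (19 ± 3)/2,
  λ_1 = 11,  λ_2 = 8.

Step 4 — unit eigenvector for λ_1: Sigma is diagonal, so its eigenvectors are the coordinate axes. λ_1 = 11 is the diagonal entry on the second coordinate axis, hence
  v_1 = (0, 1) (||v_1|| = 1).

λ_1 = 11,  λ_2 = 8;  v_1 ≈ (0, 1)


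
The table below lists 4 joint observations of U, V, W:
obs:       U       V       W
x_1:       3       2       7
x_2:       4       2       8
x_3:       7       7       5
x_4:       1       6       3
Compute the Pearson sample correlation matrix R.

Step 1 — column means:
  mean(U) = (3 + 4 + 7 + 1) / 4 = 15/4 = 3.75
  mean(V) = (2 + 2 + 7 + 6) / 4 = 17/4 = 4.25
  mean(W) = (7 + 8 + 5 + 3) / 4 = 23/4 = 5.75

Step 2 — sample variances and covariances s[i,j] = (1/(n-1)) · Σ_k (x_{k,i} - mean_i) · (x_{k,j} - mean_j), with n-1 = 3:
  s[U,U] = ((-0.75)·(-0.75) + (0.25)·(0.25) + (3.25)·(3.25) + (-2.75)·(-2.75)) / 3 = 18.75/3 = 6.25
  s[U,V] = ((-0.75)·(-2.25) + (0.25)·(-2.25) + (3.25)·(2.75) + (-2.75)·(1.75)) / 3 = 5.25/3 = 1.75
  s[U,W] = ((-0.75)·(1.25) + (0.25)·(2.25) + (3.25)·(-0.75) + (-2.75)·(-2.75)) / 3 = 4.75/3 = 1.5833
  s[V,V] = ((-2.25)·(-2.25) + (-2.25)·(-2.25) + (2.75)·(2.75) + (1.75)·(1.75)) / 3 = 20.75/3 = 6.9167
  s[V,W] = ((-2.25)·(1.25) + (-2.25)·(2.25) + (2.75)·(-0.75) + (1.75)·(-2.75)) / 3 = -14.75/3 = -4.9167
  s[W,W] = ((1.25)·(1.25) + (2.25)·(2.25) + (-0.75)·(-0.75) + (-2.75)·(-2.75)) / 3 = 14.75/3 = 4.9167
  Sample standard deviations s_i = √(s[i,i]):
  s(U) = √(6.25) = 2.5
  s(V) = √(6.9167) = 2.63
  s(W) = √(4.9167) = 2.2174

Step 3 — r_{ij} = s_{ij} / (s_i · s_j):
  r[U,U] = 1 (diagonal).
  r[U,V] = 1.75 / (2.5 · 2.63) = 1.75 / 6.5749 = 0.2662
  r[U,W] = 1.5833 / (2.5 · 2.2174) = 1.5833 / 5.5434 = 0.2856
  r[V,V] = 1 (diagonal).
  r[V,W] = -4.9167 / (2.63 · 2.2174) = -4.9167 / 5.8315 = -0.8431
  r[W,W] = 1 (diagonal).

R is symmetric with unit diagonal. Assembling:

R = [[1, 0.2662, 0.2856],
 [0.2662, 1, -0.8431],
 [0.2856, -0.8431, 1]]


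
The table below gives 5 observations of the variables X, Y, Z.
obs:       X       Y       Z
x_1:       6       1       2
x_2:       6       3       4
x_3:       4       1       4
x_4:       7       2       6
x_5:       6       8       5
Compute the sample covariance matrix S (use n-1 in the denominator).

Step 1 — column means:
  mean(X) = (6 + 6 + 4 + 7 + 6) / 5 = 29/5 = 5.8
  mean(Y) = (1 + 3 + 1 + 2 + 8) / 5 = 15/5 = 3
  mean(Z) = (2 + 4 + 4 + 6 + 5) / 5 = 21/5 = 4.2

Step 2 — sample covariance S[i,j] = (1/(n-1)) · Σ_k (x_{k,i} - mean_i) · (x_{k,j} - mean_j), with n-1 = 4.
  S[X,X] = ((0.2)·(0.2) + (0.2)·(0.2) + (-1.8)·(-1.8) + (1.2)·(1.2) + (0.2)·(0.2)) / 4 = 4.8/4 = 1.2
  S[X,Y] = ((0.2)·(-2) + (0.2)·(0) + (-1.8)·(-2) + (1.2)·(-1) + (0.2)·(5)) / 4 = 3/4 = 0.75
  S[X,Z] = ((0.2)·(-2.2) + (0.2)·(-0.2) + (-1.8)·(-0.2) + (1.2)·(1.8) + (0.2)·(0.8)) / 4 = 2.2/4 = 0.55
  S[Y,Y] = ((-2)·(-2) + (0)·(0) + (-2)·(-2) + (-1)·(-1) + (5)·(5)) / 4 = 34/4 = 8.5
  S[Y,Z] = ((-2)·(-2.2) + (0)·(-0.2) + (-2)·(-0.2) + (-1)·(1.8) + (5)·(0.8)) / 4 = 7/4 = 1.75
  S[Z,Z] = ((-2.2)·(-2.2) + (-0.2)·(-0.2) + (-0.2)·(-0.2) + (1.8)·(1.8) + (0.8)·(0.8)) / 4 = 8.8/4 = 2.2

S is symmetric (S[j,i] = S[i,j]). Assembling:

S = [[1.2, 0.75, 0.55],
 [0.75, 8.5, 1.75],
 [0.55, 1.75, 2.2]]


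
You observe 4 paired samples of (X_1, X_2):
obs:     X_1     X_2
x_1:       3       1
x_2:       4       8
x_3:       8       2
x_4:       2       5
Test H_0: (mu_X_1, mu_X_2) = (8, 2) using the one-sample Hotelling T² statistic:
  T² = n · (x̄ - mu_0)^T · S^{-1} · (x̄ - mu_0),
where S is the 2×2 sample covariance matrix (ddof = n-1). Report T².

Step 1 — sample mean vector:
  mean(X_1) = (3 + 4 + 8 + 2) / 4 = 17/4 = 4.25
  mean(X_2) = (1 + 8 + 2 + 5) / 4 = 16/4 = 4
  x̄ = (4.25, 4),  deviation x̄ - mu_0 = (4.25, 4) - (8, 2) = (-3.75, 2).

Step 2 — sample covariance matrix, S[i,j] = (1/(n-1)) · Σ_k (x_{k,i} - mean_i) · (x_{k,j} - mean_j), divisor n-1 = 3:
  S[X_1,X_1] = ((-1.25)·(-1.25) + (-0.25)·(-0.25) + (3.75)·(3.75) + (-2.25)·(-2.25)) / 3 = 20.75/3 = 6.9167
  S[X_1,X_2] = ((-1.25)·(-3) + (-0.25)·(4) + (3.75)·(-2) + (-2.25)·(1)) / 3 = -7/3 = -2.3333
  S[X_2,X_2] = ((-3)·(-3) + (4)·(4) + (-2)·(-2) + (1)·(1)) / 3 = 30/3 = 10
  S = [[6.9167, -2.3333],
 [-2.3333, 10]].

Step 3 — invert S. det(S) = 6.9167·10 - (-2.3333)² = 63.7222.
  S^{-1} = (1/det) · [[d, -b], [-b, a]] = [[0.1569, 0.0366],
 [0.0366, 0.1085]].

Step 4 — quadratic form (x̄ - mu_0)^T · S^{-1} · (x̄ - mu_0):
  S^{-1} · (x̄ - mu_0) = (-0.5153, 0.0798),
  (x̄ - mu_0)^T · [...] = (-3.75)·(-0.5153) + (2)·(0.0798) = 2.0918.

Step 5 — scale by n: T² = 4 · 2.0918 = 8.367.

T² ≈ 8.367


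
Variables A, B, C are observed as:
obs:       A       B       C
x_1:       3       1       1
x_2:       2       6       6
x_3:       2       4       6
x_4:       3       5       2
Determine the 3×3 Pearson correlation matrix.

Step 1 — column means:
  mean(A) = (3 + 2 + 2 + 3) / 4 = 10/4 = 2.5
  mean(B) = (1 + 6 + 4 + 5) / 4 = 16/4 = 4
  mean(C) = (1 + 6 + 6 + 2) / 4 = 15/4 = 3.75

Step 2 — sample variances and covariances s[i,j] = (1/(n-1)) · Σ_k (x_{k,i} - mean_i) · (x_{k,j} - mean_j), with n-1 = 3:
  s[A,A] = ((0.5)·(0.5) + (-0.5)·(-0.5) + (-0.5)·(-0.5) + (0.5)·(0.5)) / 3 = 1/3 = 0.3333
  s[A,B] = ((0.5)·(-3) + (-0.5)·(2) + (-0.5)·(0) + (0.5)·(1)) / 3 = -2/3 = -0.6667
  s[A,C] = ((0.5)·(-2.75) + (-0.5)·(2.25) + (-0.5)·(2.25) + (0.5)·(-1.75)) / 3 = -4.5/3 = -1.5
  s[B,B] = ((-3)·(-3) + (2)·(2) + (0)·(0) + (1)·(1)) / 3 = 14/3 = 4.6667
  s[B,C] = ((-3)·(-2.75) + (2)·(2.25) + (0)·(2.25) + (1)·(-1.75)) / 3 = 11/3 = 3.6667
  s[C,C] = ((-2.75)·(-2.75) + (2.25)·(2.25) + (2.25)·(2.25) + (-1.75)·(-1.75)) / 3 = 20.75/3 = 6.9167
  Sample standard deviations s_i = √(s[i,i]):
  s(A) = √(0.3333) = 0.5774
  s(B) = √(4.6667) = 2.1602
  s(C) = √(6.9167) = 2.63

Step 3 — r_{ij} = s_{ij} / (s_i · s_j):
  r[A,A] = 1 (diagonal).
  r[A,B] = -0.6667 / (0.5774 · 2.1602) = -0.6667 / 1.2472 = -0.5345
  r[A,C] = -1.5 / (0.5774 · 2.63) = -1.5 / 1.5184 = -0.9879
  r[B,B] = 1 (diagonal).
  r[B,C] = 3.6667 / (2.1602 · 2.63) = 3.6667 / 5.6814 = 0.6454
  r[C,C] = 1 (diagonal).

R is symmetric with unit diagonal. Assembling:

R = [[1, -0.5345, -0.9879],
 [-0.5345, 1, 0.6454],
 [-0.9879, 0.6454, 1]]


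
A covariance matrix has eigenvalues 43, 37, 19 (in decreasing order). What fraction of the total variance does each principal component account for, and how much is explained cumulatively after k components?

Step 1 — total variance = trace(Sigma) = Σ λ_i = 43 + 37 + 19 = 99.

Step 2 — fraction explained by component i = λ_i / Σ λ:
  PC1: 43/99 = 0.4343
  PC2: 37/99 = 0.3737
  PC3: 19/99 = 0.1919

Step 3 — cumulative fraction after k components = (λ_1 + ... + λ_k) / Σ λ:
  k = 1: 43/99 = 0.4343
  k = 2: (43 + 37)/99 = 80/99 = 0.8081
  k = 3: (43 + 37 + 19)/99 = 99/99 = 1

Summary (fraction, with percent):

explained: PC1 0.4343 (43.43%), PC2 0.3737 (37.37%), PC3 0.1919 (19.19%);  cumulative: 0.4343, 0.8081, 1


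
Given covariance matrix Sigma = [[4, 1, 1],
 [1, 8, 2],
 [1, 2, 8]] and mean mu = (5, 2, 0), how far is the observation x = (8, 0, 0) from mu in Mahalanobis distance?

Step 1 — centre the observation: (x - mu) = (3, -2, 0).

Step 2 — invert Sigma (cofactor / det for 3×3, or solve directly):
  Sigma^{-1} = [[0.2632, -0.0263, -0.0263],
 [-0.0263, 0.136, -0.0307],
 [-0.0263, -0.0307, 0.136]].

Step 3 — form the quadratic (x - mu)^T · Sigma^{-1} · (x - mu):
  Sigma^{-1} · (x - mu) = (0.8421, -0.3509, -0.0175).
  (x - mu)^T · [Sigma^{-1} · (x - mu)] = (3)·(0.8421) + (-2)·(-0.3509) + (0)·(-0.0175) = 3.2281.

Step 4 — take square root: d = √(3.2281) ≈ 1.7967.

d(x, mu) = √(3.2281) ≈ 1.7967


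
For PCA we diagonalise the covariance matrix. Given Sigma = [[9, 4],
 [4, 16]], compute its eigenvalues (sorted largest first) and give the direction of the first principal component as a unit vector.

Step 1 — characteristic polynomial of 2×2 Sigma:
  det(Sigma - λI) = λ² - trace · λ + det = 0.
  trace = 9 + 16 = 25, det = 9·16 - (4)² = 128.
Step 2 — discriminant:
  Δ = trace² - 4·det = 625 - 512 = 113.
Step 3 — eigenvalues:
  λ = (trace ± √Δ)/2 = (25 ± 10.6301)/2,
  λ_1 = 17.8151,  λ_2 = 7.1849.

Step 4 — unit eigenvector for λ_1: solve (Sigma - λ_1 I)v = 0. First row:
  (9 - 17.8151)·v_x + (4)·v_y = 0, i.e. (-8.8151)·v_x + (4)·v_y = 0,
  so v ∝ (b, λ_1 - a) = (4, 8.8151) = u.
  ||u|| = √((4)² + (8.8151)²) = √(93.7055) ≈ 9.6802,
  v_1 = u/||u|| ≈ (0.4132, 0.9106) (||v_1|| = 1).

λ_1 = 17.8151,  λ_2 = 7.1849;  v_1 ≈ (0.4132, 0.9106)


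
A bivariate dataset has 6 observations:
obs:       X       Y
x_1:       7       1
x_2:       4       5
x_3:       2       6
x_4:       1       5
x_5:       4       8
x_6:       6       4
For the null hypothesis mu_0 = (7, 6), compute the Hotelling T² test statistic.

Step 1 — sample mean vector:
  mean(X) = (7 + 4 + 2 + 1 + 4 + 6) / 6 = 24/6 = 4
  mean(Y) = (1 + 5 + 6 + 5 + 8 + 4) / 6 = 29/6 = 4.8333
  x̄ = (4, 4.8333),  deviation x̄ - mu_0 = (4, 4.8333) - (7, 6) = (-3, -1.1667).

Step 2 — sample covariance matrix, S[i,j] = (1/(n-1)) · Σ_k (x_{k,i} - mean_i) · (x_{k,j} - mean_j), divisor n-1 = 5:
  S[X,X] = ((3)·(3) + (0)·(0) + (-2)·(-2) + (-3)·(-3) + (0)·(0) + (2)·(2)) / 5 = 26/5 = 5.2
  S[X,Y] = ((3)·(-3.8333) + (0)·(0.1667) + (-2)·(1.1667) + (-3)·(0.1667) + (0)·(3.1667) + (2)·(-0.8333)) / 5 = -16/5 = -3.2
  S[Y,Y] = ((-3.8333)·(-3.8333) + (0.1667)·(0.1667) + (1.1667)·(1.1667) + (0.1667)·(0.1667) + (3.1667)·(3.1667) + (-0.8333)·(-0.8333)) / 5 = 26.8333/5 = 5.3667
  S = [[5.2, -3.2],
 [-3.2, 5.3667]].

Step 3 — invert S. det(S) = 5.2·5.3667 - (-3.2)² = 17.6667.
  S^{-1} = (1/det) · [[d, -b], [-b, a]] = [[0.3038, 0.1811],
 [0.1811, 0.2943]].

Step 4 — quadratic form (x̄ - mu_0)^T · S^{-1} · (x̄ - mu_0):
  S^{-1} · (x̄ - mu_0) = (-1.1226, -0.8868),
  (x̄ - mu_0)^T · [...] = (-3)·(-1.1226) + (-1.1667)·(-0.8868) = 4.4025.

Step 5 — scale by n: T² = 6 · 4.4025 = 26.4151.

T² ≈ 26.4151


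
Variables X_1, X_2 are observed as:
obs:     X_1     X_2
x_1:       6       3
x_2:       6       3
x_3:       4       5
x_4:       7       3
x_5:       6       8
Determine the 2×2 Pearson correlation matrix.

Step 1 — column means:
  mean(X_1) = (6 + 6 + 4 + 7 + 6) / 5 = 29/5 = 5.8
  mean(X_2) = (3 + 3 + 5 + 3 + 8) / 5 = 22/5 = 4.4

Step 2 — sample variances and covariances s[i,j] = (1/(n-1)) · Σ_k (x_{k,i} - mean_i) · (x_{k,j} - mean_j), with n-1 = 4:
  s[X_1,X_1] = ((0.2)·(0.2) + (0.2)·(0.2) + (-1.8)·(-1.8) + (1.2)·(1.2) + (0.2)·(0.2)) / 4 = 4.8/4 = 1.2
  s[X_1,X_2] = ((0.2)·(-1.4) + (0.2)·(-1.4) + (-1.8)·(0.6) + (1.2)·(-1.4) + (0.2)·(3.6)) / 4 = -2.6/4 = -0.65
  s[X_2,X_2] = ((-1.4)·(-1.4) + (-1.4)·(-1.4) + (0.6)·(0.6) + (-1.4)·(-1.4) + (3.6)·(3.6)) / 4 = 19.2/4 = 4.8
  Sample standard deviations s_i = √(s[i,i]):
  s(X_1) = √(1.2) = 1.0954
  s(X_2) = √(4.8) = 2.1909

Step 3 — r_{ij} = s_{ij} / (s_i · s_j):
  r[X_1,X_1] = 1 (diagonal).
  r[X_1,X_2] = -0.65 / (1.0954 · 2.1909) = -0.65 / 2.4 = -0.2708
  r[X_2,X_2] = 1 (diagonal).

R is symmetric with unit diagonal. Assembling:

R = [[1, -0.2708],
 [-0.2708, 1]]


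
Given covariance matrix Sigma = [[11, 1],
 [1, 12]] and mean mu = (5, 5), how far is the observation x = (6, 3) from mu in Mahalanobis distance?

Step 1 — centre the observation: (x - mu) = (1, -2).

Step 2 — invert Sigma. det(Sigma) = 11·12 - (1)² = 131.
  Sigma^{-1} = (1/det) · [[d, -b], [-b, a]] = [[0.0916, -0.0076],
 [-0.0076, 0.084]].

Step 3 — form the quadratic (x - mu)^T · Sigma^{-1} · (x - mu):
  Sigma^{-1} · (x - mu) = (0.1069, -0.1756).
  (x - mu)^T · [Sigma^{-1} · (x - mu)] = (1)·(0.1069) + (-2)·(-0.1756) = 0.458.

Step 4 — take square root: d = √(0.458) ≈ 0.6768.

d(x, mu) = √(0.458) ≈ 0.6768


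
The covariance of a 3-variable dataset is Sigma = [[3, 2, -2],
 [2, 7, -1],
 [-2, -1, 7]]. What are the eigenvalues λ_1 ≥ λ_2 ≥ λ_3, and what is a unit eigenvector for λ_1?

Step 1 — characteristic polynomial p(λ) = det(λI - Sigma) = λ³ - tr·λ² + c_1·λ - det, where tr = trace, c_1 = sum of the principal 2×2 minors, det = det(Sigma):
  tr = 3 + 7 + 7 = 17,
  c_1 = (3·7 - (2)²) + (3·7 - (-2)²) + (7·7 - (-1)²) = 17 + 17 + 48 = 82,
  det = 3·(7·7 - (-1)²) - (2)·((2)·7 - (-1)·(-2)) + (-2)·((2)·(-1) - 7·(-2)) = 3·(48) - (2)·(12) + (-2)·(12) = 96.
  So p(λ) = λ³ - 17λ² + 82λ - 96.
Step 2 — look for an integer root (rational root theorem: any rational root is an integer divisor of 96). Testing λ = 6:
  p(6) = 216 - 612 + 492 - 96 = 0  ✓
  Dividing out (λ - 6): p(λ) = (λ - 6)(λ² - 11λ + 16).
Step 3 — remaining eigenvalues from the quadratic λ² - 11λ + 16 = 0:
  Δ = 11² - 4·16 = 121 - 64 = 57,  λ = (11 ± √57)/2 = (11 ± 7.5498)/2 ≈ 9.2749 or 1.7251.
  Sorted: λ_1 = 9.2749,  λ_2 = 6,  λ_3 = 1.7251  (check: sum = 17 = tr ✓).

Step 4 — unit eigenvector for λ_1 ≈ 9.2749: v spans the null space of (Sigma - λ_1 I), whose rows are
  r_1 = (-6.2749, 2, -2),  r_2 = (2, -2.2749, -1),  r_3 = (-2, -1, -2.2749).
  v is orthogonal to every row, so take v ∝ r_1 × r_2 = ((2)·(-1) - (-2)·(-2.2749), (-2)·(2) - (-6.2749)·(-1), (-6.2749)·(-2.2749) - (2)·(2)) ≈ (-6.5498, -10.2749, 10.2749).
  Rescale (multiply by -1 so the first nonzero entry is positive): u = (6.5498, 10.2749, -10.2749).
  ||u|| = √((6.5498)² + (10.2749)² + (-10.2749)²) = √(254.0482) ≈ 15.9389,  v_1 = u/||u|| ≈ (0.4109, 0.6446, -0.6446) (||v_1|| = 1).

λ_1 = 9.2749,  λ_2 = 6,  λ_3 = 1.7251;  v_1 ≈ (0.4109, 0.6446, -0.6446)


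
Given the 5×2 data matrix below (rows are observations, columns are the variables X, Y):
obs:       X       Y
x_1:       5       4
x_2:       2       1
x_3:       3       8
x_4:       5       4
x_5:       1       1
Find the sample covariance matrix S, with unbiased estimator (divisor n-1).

Step 1 — column means:
  mean(X) = (5 + 2 + 3 + 5 + 1) / 5 = 16/5 = 3.2
  mean(Y) = (4 + 1 + 8 + 4 + 1) / 5 = 18/5 = 3.6

Step 2 — sample covariance S[i,j] = (1/(n-1)) · Σ_k (x_{k,i} - mean_i) · (x_{k,j} - mean_j), with n-1 = 4.
  S[X,X] = ((1.8)·(1.8) + (-1.2)·(-1.2) + (-0.2)·(-0.2) + (1.8)·(1.8) + (-2.2)·(-2.2)) / 4 = 12.8/4 = 3.2
  S[X,Y] = ((1.8)·(0.4) + (-1.2)·(-2.6) + (-0.2)·(4.4) + (1.8)·(0.4) + (-2.2)·(-2.6)) / 4 = 9.4/4 = 2.35
  S[Y,Y] = ((0.4)·(0.4) + (-2.6)·(-2.6) + (4.4)·(4.4) + (0.4)·(0.4) + (-2.6)·(-2.6)) / 4 = 33.2/4 = 8.3

S is symmetric (S[j,i] = S[i,j]). Assembling:

S = [[3.2, 2.35],
 [2.35, 8.3]]


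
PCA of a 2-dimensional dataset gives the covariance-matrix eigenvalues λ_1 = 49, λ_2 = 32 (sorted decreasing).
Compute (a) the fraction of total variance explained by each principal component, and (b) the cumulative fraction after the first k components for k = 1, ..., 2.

Step 1 — total variance = trace(Sigma) = Σ λ_i = 49 + 32 = 81.

Step 2 — fraction explained by component i = λ_i / Σ λ:
  PC1: 49/81 = 0.6049
  PC2: 32/81 = 0.3951

Step 3 — cumulative fraction after k components = (λ_1 + ... + λ_k) / Σ λ:
  k = 1: 49/81 = 0.6049
  k = 2: (49 + 32)/81 = 81/81 = 1

Summary (fraction, with percent):

explained: PC1 0.6049 (60.49%), PC2 0.3951 (39.51%);  cumulative: 0.6049, 1


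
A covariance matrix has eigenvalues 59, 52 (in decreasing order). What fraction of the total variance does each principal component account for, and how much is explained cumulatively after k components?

Step 1 — total variance = trace(Sigma) = Σ λ_i = 59 + 52 = 111.

Step 2 — fraction explained by component i = λ_i / Σ λ:
  PC1: 59/111 = 0.5315
  PC2: 52/111 = 0.4685

Step 3 — cumulative fraction after k components = (λ_1 + ... + λ_k) / Σ λ:
  k = 1: 59/111 = 0.5315
  k = 2: (59 + 52)/111 = 111/111 = 1

Summary (fraction, with percent):

explained: PC1 0.5315 (53.15%), PC2 0.4685 (46.85%);  cumulative: 0.5315, 1


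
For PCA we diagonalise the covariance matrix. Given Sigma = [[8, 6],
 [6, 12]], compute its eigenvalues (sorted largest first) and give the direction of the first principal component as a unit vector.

Step 1 — characteristic polynomial of 2×2 Sigma:
  det(Sigma - λI) = λ² - trace · λ + det = 0.
  trace = 8 + 12 = 20, det = 8·12 - (6)² = 60.
Step 2 — discriminant:
  Δ = trace² - 4·det = 400 - 240 = 160.
Step 3 — eigenvalues:
  λ = (trace ± √Δ)/2 = (20 ± 12.6491)/2,
  λ_1 = 16.3246,  λ_2 = 3.6754.

Step 4 — unit eigenvector for λ_1: solve (Sigma - λ_1 I)v = 0. First row:
  (8 - 16.3246)·v_x + (6)·v_y = 0, i.e. (-8.3246)·v_x + (6)·v_y = 0,
  so v ∝ (b, λ_1 - a) = (6, 8.3246) = u.
  ||u|| = √((6)² + (8.3246)²) = √(105.2982) ≈ 10.2615,
  v_1 = u/||u|| ≈ (0.5847, 0.8112) (||v_1|| = 1).

λ_1 = 16.3246,  λ_2 = 3.6754;  v_1 ≈ (0.5847, 0.8112)


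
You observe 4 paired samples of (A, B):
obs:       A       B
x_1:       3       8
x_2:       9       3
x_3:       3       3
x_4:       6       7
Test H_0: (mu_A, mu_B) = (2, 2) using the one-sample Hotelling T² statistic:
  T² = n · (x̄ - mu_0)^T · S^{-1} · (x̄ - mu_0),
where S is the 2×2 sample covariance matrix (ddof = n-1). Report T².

Step 1 — sample mean vector:
  mean(A) = (3 + 9 + 3 + 6) / 4 = 21/4 = 5.25
  mean(B) = (8 + 3 + 3 + 7) / 4 = 21/4 = 5.25
  x̄ = (5.25, 5.25),  deviation x̄ - mu_0 = (5.25, 5.25) - (2, 2) = (3.25, 3.25).

Step 2 — sample covariance matrix, S[i,j] = (1/(n-1)) · Σ_k (x_{k,i} - mean_i) · (x_{k,j} - mean_j), divisor n-1 = 3:
  S[A,A] = ((-2.25)·(-2.25) + (3.75)·(3.75) + (-2.25)·(-2.25) + (0.75)·(0.75)) / 3 = 24.75/3 = 8.25
  S[A,B] = ((-2.25)·(2.75) + (3.75)·(-2.25) + (-2.25)·(-2.25) + (0.75)·(1.75)) / 3 = -8.25/3 = -2.75
  S[B,B] = ((2.75)·(2.75) + (-2.25)·(-2.25) + (-2.25)·(-2.25) + (1.75)·(1.75)) / 3 = 20.75/3 = 6.9167
  S = [[8.25, -2.75],
 [-2.75, 6.9167]].

Step 3 — invert S. det(S) = 8.25·6.9167 - (-2.75)² = 49.5.
  S^{-1} = (1/det) · [[d, -b], [-b, a]] = [[0.1397, 0.0556],
 [0.0556, 0.1667]].

Step 4 — quadratic form (x̄ - mu_0)^T · S^{-1} · (x̄ - mu_0):
  S^{-1} · (x̄ - mu_0) = (0.6347, 0.7222),
  (x̄ - mu_0)^T · [...] = (3.25)·(0.6347) + (3.25)·(0.7222) = 4.4099.

Step 5 — scale by n: T² = 4 · 4.4099 = 17.6397.

T² ≈ 17.6397


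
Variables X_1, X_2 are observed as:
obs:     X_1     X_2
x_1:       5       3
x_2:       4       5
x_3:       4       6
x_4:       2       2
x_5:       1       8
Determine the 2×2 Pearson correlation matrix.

Step 1 — column means:
  mean(X_1) = (5 + 4 + 4 + 2 + 1) / 5 = 16/5 = 3.2
  mean(X_2) = (3 + 5 + 6 + 2 + 8) / 5 = 24/5 = 4.8

Step 2 — sample variances and covariances s[i,j] = (1/(n-1)) · Σ_k (x_{k,i} - mean_i) · (x_{k,j} - mean_j), with n-1 = 4:
  s[X_1,X_1] = ((1.8)·(1.8) + (0.8)·(0.8) + (0.8)·(0.8) + (-1.2)·(-1.2) + (-2.2)·(-2.2)) / 4 = 10.8/4 = 2.7
  s[X_1,X_2] = ((1.8)·(-1.8) + (0.8)·(0.2) + (0.8)·(1.2) + (-1.2)·(-2.8) + (-2.2)·(3.2)) / 4 = -5.8/4 = -1.45
  s[X_2,X_2] = ((-1.8)·(-1.8) + (0.2)·(0.2) + (1.2)·(1.2) + (-2.8)·(-2.8) + (3.2)·(3.2)) / 4 = 22.8/4 = 5.7
  Sample standard deviations s_i = √(s[i,i]):
  s(X_1) = √(2.7) = 1.6432
  s(X_2) = √(5.7) = 2.3875

Step 3 — r_{ij} = s_{ij} / (s_i · s_j):
  r[X_1,X_1] = 1 (diagonal).
  r[X_1,X_2] = -1.45 / (1.6432 · 2.3875) = -1.45 / 3.923 = -0.3696
  r[X_2,X_2] = 1 (diagonal).

R is symmetric with unit diagonal. Assembling:

R = [[1, -0.3696],
 [-0.3696, 1]]


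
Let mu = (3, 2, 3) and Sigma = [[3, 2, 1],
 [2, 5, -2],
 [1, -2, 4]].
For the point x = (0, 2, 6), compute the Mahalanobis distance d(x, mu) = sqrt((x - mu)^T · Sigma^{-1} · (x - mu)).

Step 1 — centre the observation: (x - mu) = (-3, 0, 3).

Step 2 — invert Sigma (cofactor / det for 3×3, or solve directly):
  Sigma^{-1} = [[0.8421, -0.5263, -0.4737],
 [-0.5263, 0.5789, 0.4211],
 [-0.4737, 0.4211, 0.5789]].

Step 3 — form the quadratic (x - mu)^T · Sigma^{-1} · (x - mu):
  Sigma^{-1} · (x - mu) = (-3.9474, 2.8421, 3.1579).
  (x - mu)^T · [Sigma^{-1} · (x - mu)] = (-3)·(-3.9474) + (0)·(2.8421) + (3)·(3.1579) = 21.3158.

Step 4 — take square root: d = √(21.3158) ≈ 4.6169.

d(x, mu) = √(21.3158) ≈ 4.6169


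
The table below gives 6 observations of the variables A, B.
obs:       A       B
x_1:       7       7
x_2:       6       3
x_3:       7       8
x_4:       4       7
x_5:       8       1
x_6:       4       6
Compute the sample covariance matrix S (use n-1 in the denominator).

Step 1 — column means:
  mean(A) = (7 + 6 + 7 + 4 + 8 + 4) / 6 = 36/6 = 6
  mean(B) = (7 + 3 + 8 + 7 + 1 + 6) / 6 = 32/6 = 5.3333

Step 2 — sample covariance S[i,j] = (1/(n-1)) · Σ_k (x_{k,i} - mean_i) · (x_{k,j} - mean_j), with n-1 = 5.
  S[A,A] = ((1)·(1) + (0)·(0) + (1)·(1) + (-2)·(-2) + (2)·(2) + (-2)·(-2)) / 5 = 14/5 = 2.8
  S[A,B] = ((1)·(1.6667) + (0)·(-2.3333) + (1)·(2.6667) + (-2)·(1.6667) + (2)·(-4.3333) + (-2)·(0.6667)) / 5 = -9/5 = -1.8
  S[B,B] = ((1.6667)·(1.6667) + (-2.3333)·(-2.3333) + (2.6667)·(2.6667) + (1.6667)·(1.6667) + (-4.3333)·(-4.3333) + (0.6667)·(0.6667)) / 5 = 37.3333/5 = 7.4667

S is symmetric (S[j,i] = S[i,j]). Assembling:

S = [[2.8, -1.8],
 [-1.8, 7.4667]]


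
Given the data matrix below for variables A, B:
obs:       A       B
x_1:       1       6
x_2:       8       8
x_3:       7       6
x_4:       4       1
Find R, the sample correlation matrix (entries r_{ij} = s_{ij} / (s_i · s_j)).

Step 1 — column means:
  mean(A) = (1 + 8 + 7 + 4) / 4 = 20/4 = 5
  mean(B) = (6 + 8 + 6 + 1) / 4 = 21/4 = 5.25

Step 2 — sample variances and covariances s[i,j] = (1/(n-1)) · Σ_k (x_{k,i} - mean_i) · (x_{k,j} - mean_j), with n-1 = 3:
  s[A,A] = ((-4)·(-4) + (3)·(3) + (2)·(2) + (-1)·(-1)) / 3 = 30/3 = 10
  s[A,B] = ((-4)·(0.75) + (3)·(2.75) + (2)·(0.75) + (-1)·(-4.25)) / 3 = 11/3 = 3.6667
  s[B,B] = ((0.75)·(0.75) + (2.75)·(2.75) + (0.75)·(0.75) + (-4.25)·(-4.25)) / 3 = 26.75/3 = 8.9167
  Sample standard deviations s_i = √(s[i,i]):
  s(A) = √(10) = 3.1623
  s(B) = √(8.9167) = 2.9861

Step 3 — r_{ij} = s_{ij} / (s_i · s_j):
  r[A,A] = 1 (diagonal).
  r[A,B] = 3.6667 / (3.1623 · 2.9861) = 3.6667 / 9.4428 = 0.3883
  r[B,B] = 1 (diagonal).

R is symmetric with unit diagonal. Assembling:

R = [[1, 0.3883],
 [0.3883, 1]]


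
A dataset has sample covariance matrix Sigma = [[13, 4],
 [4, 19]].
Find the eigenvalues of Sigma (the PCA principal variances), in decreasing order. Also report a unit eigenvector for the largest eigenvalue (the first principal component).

Step 1 — characteristic polynomial of 2×2 Sigma:
  det(Sigma - λI) = λ² - trace · λ + det = 0.
  trace = 13 + 19 = 32, det = 13·19 - (4)² = 231.
Step 2 — discriminant:
  Δ = trace² - 4·det = 1024 - 924 = 100.
Step 3 — eigenvalues:
  λ = (trace ± √Δ)/2 = (32 ± 10)/2,
  λ_1 = 21,  λ_2 = 11.

Step 4 — unit eigenvector for λ_1: solve (Sigma - λ_1 I)v = 0. First row:
  (13 - 21)·v_x + (4)·v_y = 0, i.e. (-8)·v_x + (4)·v_y = 0,
  so v ∝ (b, λ_1 - a) = (4, 8) = u.
  ||u|| = √((4)² + (8)²) = √(80) ≈ 8.9443,
  v_1 = u/||u|| ≈ (0.4472, 0.8944) (||v_1|| = 1).

λ_1 = 21,  λ_2 = 11;  v_1 ≈ (0.4472, 0.8944)


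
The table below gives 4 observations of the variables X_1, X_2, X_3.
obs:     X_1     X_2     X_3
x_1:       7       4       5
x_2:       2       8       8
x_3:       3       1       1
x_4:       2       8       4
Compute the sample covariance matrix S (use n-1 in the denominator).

Step 1 — column means:
  mean(X_1) = (7 + 2 + 3 + 2) / 4 = 14/4 = 3.5
  mean(X_2) = (4 + 8 + 1 + 8) / 4 = 21/4 = 5.25
  mean(X_3) = (5 + 8 + 1 + 4) / 4 = 18/4 = 4.5

Step 2 — sample covariance S[i,j] = (1/(n-1)) · Σ_k (x_{k,i} - mean_i) · (x_{k,j} - mean_j), with n-1 = 3.
  S[X_1,X_1] = ((3.5)·(3.5) + (-1.5)·(-1.5) + (-0.5)·(-0.5) + (-1.5)·(-1.5)) / 3 = 17/3 = 5.6667
  S[X_1,X_2] = ((3.5)·(-1.25) + (-1.5)·(2.75) + (-0.5)·(-4.25) + (-1.5)·(2.75)) / 3 = -10.5/3 = -3.5
  S[X_1,X_3] = ((3.5)·(0.5) + (-1.5)·(3.5) + (-0.5)·(-3.5) + (-1.5)·(-0.5)) / 3 = -1/3 = -0.3333
  S[X_2,X_2] = ((-1.25)·(-1.25) + (2.75)·(2.75) + (-4.25)·(-4.25) + (2.75)·(2.75)) / 3 = 34.75/3 = 11.5833
  S[X_2,X_3] = ((-1.25)·(0.5) + (2.75)·(3.5) + (-4.25)·(-3.5) + (2.75)·(-0.5)) / 3 = 22.5/3 = 7.5
  S[X_3,X_3] = ((0.5)·(0.5) + (3.5)·(3.5) + (-3.5)·(-3.5) + (-0.5)·(-0.5)) / 3 = 25/3 = 8.3333

S is symmetric (S[j,i] = S[i,j]). Assembling:

S = [[5.6667, -3.5, -0.3333],
 [-3.5, 11.5833, 7.5],
 [-0.3333, 7.5, 8.3333]]


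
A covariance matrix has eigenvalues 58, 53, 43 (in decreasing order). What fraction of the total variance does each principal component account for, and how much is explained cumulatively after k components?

Step 1 — total variance = trace(Sigma) = Σ λ_i = 58 + 53 + 43 = 154.

Step 2 — fraction explained by component i = λ_i / Σ λ:
  PC1: 58/154 = 0.3766
  PC2: 53/154 = 0.3442
  PC3: 43/154 = 0.2792

Step 3 — cumulative fraction after k components = (λ_1 + ... + λ_k) / Σ λ:
  k = 1: 58/154 = 0.3766
  k = 2: (58 + 53)/154 = 111/154 = 0.7208
  k = 3: (58 + 53 + 43)/154 = 154/154 = 1

Summary (fraction, with percent):

explained: PC1 0.3766 (37.66%), PC2 0.3442 (34.42%), PC3 0.2792 (27.92%);  cumulative: 0.3766, 0.7208, 1


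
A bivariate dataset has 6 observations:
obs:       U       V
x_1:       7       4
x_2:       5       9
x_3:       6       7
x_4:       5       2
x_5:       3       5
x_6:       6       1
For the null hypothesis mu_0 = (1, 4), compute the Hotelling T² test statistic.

Step 1 — sample mean vector:
  mean(U) = (7 + 5 + 6 + 5 + 3 + 6) / 6 = 32/6 = 5.3333
  mean(V) = (4 + 9 + 7 + 2 + 5 + 1) / 6 = 28/6 = 4.6667
  x̄ = (5.3333, 4.6667),  deviation x̄ - mu_0 = (5.3333, 4.6667) - (1, 4) = (4.3333, 0.6667).

Step 2 — sample covariance matrix, S[i,j] = (1/(n-1)) · Σ_k (x_{k,i} - mean_i) · (x_{k,j} - mean_j), divisor n-1 = 5:
  S[U,U] = ((1.6667)·(1.6667) + (-0.3333)·(-0.3333) + (0.6667)·(0.6667) + (-0.3333)·(-0.3333) + (-2.3333)·(-2.3333) + (0.6667)·(0.6667)) / 5 = 9.3333/5 = 1.8667
  S[U,V] = ((1.6667)·(-0.6667) + (-0.3333)·(4.3333) + (0.6667)·(2.3333) + (-0.3333)·(-2.6667) + (-2.3333)·(0.3333) + (0.6667)·(-3.6667)) / 5 = -3.3333/5 = -0.6667
  S[V,V] = ((-0.6667)·(-0.6667) + (4.3333)·(4.3333) + (2.3333)·(2.3333) + (-2.6667)·(-2.6667) + (0.3333)·(0.3333) + (-3.6667)·(-3.6667)) / 5 = 45.3333/5 = 9.0667
  S = [[1.8667, -0.6667],
 [-0.6667, 9.0667]].

Step 3 — invert S. det(S) = 1.8667·9.0667 - (-0.6667)² = 16.48.
  S^{-1} = (1/det) · [[d, -b], [-b, a]] = [[0.5502, 0.0405],
 [0.0405, 0.1133]].

Step 4 — quadratic form (x̄ - mu_0)^T · S^{-1} · (x̄ - mu_0):
  S^{-1} · (x̄ - mu_0) = (2.411, 0.2508),
  (x̄ - mu_0)^T · [...] = (4.3333)·(2.411) + (0.6667)·(0.2508) = 10.6149.

Step 5 — scale by n: T² = 6 · 10.6149 = 63.6893.

T² ≈ 63.6893
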